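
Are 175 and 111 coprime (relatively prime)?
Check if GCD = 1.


Euclidean algorithm:
175 = 1 * 111 + 64
111 = 1 * 64 + 47
64 = 1 * 47 + 17
47 = 2 * 17 + 13
17 = 1 * 13 + 4
13 = 3 * 4 + 1
4 = 4 * 1 + 0
GCD(175, 111) = 1

Yes, coprime (GCD = 1)


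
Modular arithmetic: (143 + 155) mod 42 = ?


143 + 155 = 298
298 mod 42 = 4


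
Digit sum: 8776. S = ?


8 + 7 + 7 + 6 = 28


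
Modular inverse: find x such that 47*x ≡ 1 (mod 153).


Use the extended Euclidean algorithm on (153, 47); each row r = 153*s + 47*t:
r=153, s=1, t=0
r=47, s=0, t=1
q=3: r=12, s=1, t=-3   [153*(1) + 47*(-3) = 12]
q=3: r=11, s=-3, t=10   [153*(-3) + 47*(10) = 11]
q=1: r=1, s=4, t=-13   [153*(4) + 47*(-13) = 1]
q=11: r=0, s=-47, t=153   [153*(-47) + 47*(153) = 0]
GCD = 1 with t = -13, so 47*(-13) ≡ 1 (mod 153)
Inverse = -13 mod 153 = 140
Check: 47 * 140 = 6580 ≡ 1 (mod 153)

47^(-1) ≡ 140 (mod 153)


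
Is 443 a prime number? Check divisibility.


Check divisors up to sqrt(443) = 21.0476
No divisors found.
443 is prime.

Yes, 443 is prime


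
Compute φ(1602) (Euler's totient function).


1602 = 2 × 3^2 × 89
Prime factors: 2, 3, 89
φ(1602) = 1602 × (1-1/2) × (1-1/3) × (1-1/89)
= 1602 × 1/2 × 2/3 × 88/89 = 528

φ(1602) = 528


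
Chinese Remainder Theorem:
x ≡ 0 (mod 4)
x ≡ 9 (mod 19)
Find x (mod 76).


M = 4*19 = 76
M1 = M/4 = 19, M2 = M/19 = 4
M1^(-1) mod 4 = 3, M2^(-1) mod 19 = 5
x = 0*19*3 + 9*4*5 = 180
180 mod 76 = 28
Check: 28 mod 4 = 0 ✓, 28 mod 19 = 9 ✓

x ≡ 28 (mod 76)


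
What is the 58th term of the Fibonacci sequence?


Sequence: 1, 1, 2, 3, 5, 8, 13, 21, 34, 55, 89, 144, 233, 377, 610, 987, 1597, 2584, 4181, 6765, 10946, 17711, 28657, 46368, 75025, 121393, 196418, 317811, 514229, 832040, 1346269, 2178309, 3524578, 5702887, 9227465, 14930352, 24157817, 39088169, 63245986, 102334155, 165580141, 267914296, 433494437, 701408733, 1134903170, 1836311903, 2971215073, 4807526976, 7778742049, 12586269025, 20365011074, 32951280099, 53316291173, 86267571272, 139583862445, 225851433717, 365435296162, 591286729879
F(58) = 591286729879


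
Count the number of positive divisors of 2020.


2020 = 2^2 × 5^1 × 101^1
d(2020) = (2+1) × (1+1) × (1+1) = 12

12 divisors


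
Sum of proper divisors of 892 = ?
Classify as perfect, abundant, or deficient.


Proper divisors: 1, 2, 4, 223, 446
Sum = 1 + 2 + 4 + 223 + 446 = 676
676 < 892 → deficient

s(892) = 676 (deficient)


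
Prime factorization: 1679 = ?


1679 / 23 = 73
73 / 73 = 1
1679 = 23 × 73


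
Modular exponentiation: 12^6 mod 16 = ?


12^1 mod 16 = 12
12^2 mod 16 = 0
12^3 mod 16 = 0
12^4 mod 16 = 0
12^5 mod 16 = 0
12^6 mod 16 = 0


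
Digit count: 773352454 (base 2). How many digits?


773352454 in base 2 = 101110000110000110110000000110
Number of digits = 30

30 digits (base 2)


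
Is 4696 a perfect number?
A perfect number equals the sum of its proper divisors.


Proper divisors of 4696: 1, 2, 4, 8, 587, 1174, 2348
Sum = 1 + 2 + 4 + 8 + 587 + 1174 + 2348 = 4124

No, 4696 is not perfect (4124 ≠ 4696)


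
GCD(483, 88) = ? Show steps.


483 = 5 * 88 + 43
88 = 2 * 43 + 2
43 = 21 * 2 + 1
2 = 2 * 1 + 0
GCD = 1


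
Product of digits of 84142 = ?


8 × 4 × 1 × 4 × 2 = 256


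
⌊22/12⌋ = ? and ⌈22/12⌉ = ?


22/12 = 1.8333
floor = 1
ceil = 2

floor = 1, ceil = 2


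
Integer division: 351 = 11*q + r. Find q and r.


351 = 11 * 31 + 10
Check: 341 + 10 = 351

q = 31, r = 10


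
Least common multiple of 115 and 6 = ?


GCD(115, 6) = 1
LCM = 115*6/1 = 690/1 = 690

LCM = 690


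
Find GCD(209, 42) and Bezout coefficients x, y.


Tabular extended Euclidean (each row: r = 209*s + 42*t):
r=209, s=1, t=0
r=42, s=0, t=1
q=4: r=41, s=1, t=-4   [209*(1) + 42*(-4) = 41]
q=1: r=1, s=-1, t=5   [209*(-1) + 42*(5) = 1]
q=41: r=0, s=42, t=-209   [209*(42) + 42*(-209) = 0]
GCD = 1; from the row with r=1: x=-1, y=5
Check: 209*(-1) + 42*(5) = -209 + 210 = 1

GCD = 1, x = -1, y = 5


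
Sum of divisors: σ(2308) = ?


Divisors of 2308: 1, 2, 4, 577, 1154, 2308
Sum = 1 + 2 + 4 + 577 + 1154 + 2308 = 4046

σ(2308) = 4046


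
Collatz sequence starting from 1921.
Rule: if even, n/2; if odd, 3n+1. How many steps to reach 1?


1921 → 5764 → 2882 → 1441 → 4324 → 2162 → 1081 → 3244 → 1622 → 811 → 2434 → 1217 → 3652 → 1826 → 913 → 2740 → 1370 → 685 → 2056 → 1028 → 514 → 257 → 772 → 386 → 193 → 580 → 290 → 145 → 436 → 218 → 109 → 328 → 164 → 82 → 41 → 124 → 62 → 31 → 94 → 47 → 142 → 71 → 214 → 107 → 322 → 161 → 484 → 242 → 121 → 364 → 182 → 91 → 274 → 137 → 412 → 206 → 103 → 310 → 155 → 466 → 233 → 700 → 350 → 175 → 526 → 263 → 790 → 395 → 1186 → 593 → 1780 → 890 → 445 → 1336 → 668 → 334 → 167 → 502 → 251 → 754 → 377 → 1132 → 566 → 283 → 850 → 425 → 1276 → 638 → 319 → 958 → 479 → 1438 → 719 → 2158 → 1079 → 3238 → 1619 → 4858 → 2429 → 7288 → 3644 → 1822 → 911 → 2734 → 1367 → 4102 → 2051 → 6154 → 3077 → 9232 → 4616 → 2308 → 1154 → 577 → 1732 → 866 → 433 → 1300 → 650 → 325 → 976 → 488 → 244 → 122 → 61 → 184 → 92 → 46 → 23 → 70 → 35 → 106 → 53 → 160 → 80 → 40 → 20 → 10 → 5 → 16 → 8 → 4 → 2 → 1
Total steps = 143

143 steps


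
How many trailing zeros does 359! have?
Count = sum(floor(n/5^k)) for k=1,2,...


floor(359/5) = 71
floor(359/25) = 14
floor(359/125) = 2
Total = 87

87 trailing zeros


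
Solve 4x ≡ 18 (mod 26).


GCD(4, 26) = 2 divides 18
Divide: 2x ≡ 9 (mod 13)
x ≡ 11 (mod 13)


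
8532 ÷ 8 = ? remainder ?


8532 = 8 * 1066 + 4
Check: 8528 + 4 = 8532

q = 1066, r = 4


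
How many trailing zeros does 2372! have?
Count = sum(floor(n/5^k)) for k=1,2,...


floor(2372/5) = 474
floor(2372/25) = 94
floor(2372/125) = 18
floor(2372/625) = 3
Total = 589

589 trailing zeros


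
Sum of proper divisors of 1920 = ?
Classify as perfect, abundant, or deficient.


Proper divisors: 1, 2, 3, 4, 5, 6, 8, 10, 12, 15, 16, 20, 24, 30, 32, 40, 48, 60, 64, 80, 96, 120, 128, 160, 192, 240, 320, 384, 480, 640, 960
Sum = 1 + 2 + 3 + 4 + 5 + 6 + 8 + 10 + 12 + 15 + 16 + 20 + 24 + 30 + 32 + 40 + 48 + 60 + 64 + 80 + 96 + 120 + 128 + 160 + 192 + 240 + 320 + 384 + 480 + 640 + 960 = 4200
4200 > 1920 → abundant

s(1920) = 4200 (abundant)


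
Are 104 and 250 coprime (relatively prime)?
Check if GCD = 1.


Euclidean algorithm:
250 = 2 * 104 + 42
104 = 2 * 42 + 20
42 = 2 * 20 + 2
20 = 10 * 2 + 0
GCD(104, 250) = 2

No, not coprime (GCD = 2)


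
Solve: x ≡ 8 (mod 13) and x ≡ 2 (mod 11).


M = 13*11 = 143
M1 = M/13 = 11, M2 = M/11 = 13
M1^(-1) mod 13 = 6, M2^(-1) mod 11 = 6
x = 8*11*6 + 2*13*6 = 684
684 mod 143 = 112
Check: 112 mod 13 = 8 ✓, 112 mod 11 = 2 ✓

x ≡ 112 (mod 143)


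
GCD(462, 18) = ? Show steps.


462 = 25 * 18 + 12
18 = 1 * 12 + 6
12 = 2 * 6 + 0
GCD = 6


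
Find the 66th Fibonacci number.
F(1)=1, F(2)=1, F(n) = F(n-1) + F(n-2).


Sequence: 1, 1, 2, 3, 5, 8, 13, 21, 34, 55, 89, 144, 233, 377, 610, 987, 1597, 2584, 4181, 6765, 10946, 17711, 28657, 46368, 75025, 121393, 196418, 317811, 514229, 832040, 1346269, 2178309, 3524578, 5702887, 9227465, 14930352, 24157817, 39088169, 63245986, 102334155, 165580141, 267914296, 433494437, 701408733, 1134903170, 1836311903, 2971215073, 4807526976, 7778742049, 12586269025, 20365011074, 32951280099, 53316291173, 86267571272, 139583862445, 225851433717, 365435296162, 591286729879, 956722026041, 1548008755920, 2504730781961, 4052739537881, 6557470319842, 10610209857723, 17167680177565, 27777890035288
F(66) = 27777890035288


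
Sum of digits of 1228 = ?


1 + 2 + 2 + 8 = 13


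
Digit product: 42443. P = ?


4 × 2 × 4 × 4 × 3 = 384


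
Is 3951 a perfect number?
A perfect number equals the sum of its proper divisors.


Proper divisors of 3951: 1, 3, 9, 439, 1317
Sum = 1 + 3 + 9 + 439 + 1317 = 1769

No, 3951 is not perfect (1769 ≠ 3951)


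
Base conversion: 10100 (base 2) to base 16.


10100 (base 2) = 20 (decimal)
20 (decimal) = 14 (base 16)


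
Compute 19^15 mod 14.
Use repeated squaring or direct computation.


19^1 mod 14 = 5
19^2 mod 14 = 11
19^3 mod 14 = 13
19^4 mod 14 = 9
19^5 mod 14 = 3
19^6 mod 14 = 1
19^7 mod 14 = 5
19^8 mod 14 = 11
19^9 mod 14 = 13
19^10 mod 14 = 9
19^11 mod 14 = 3
19^12 mod 14 = 1
19^13 mod 14 = 5
19^14 mod 14 = 11
19^15 mod 14 = 13


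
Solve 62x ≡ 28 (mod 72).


GCD(62, 72) = 2 divides 28
Divide: 31x ≡ 14 (mod 36)
x ≡ 26 (mod 36)


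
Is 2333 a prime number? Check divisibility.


Check divisors up to sqrt(2333) = 48.3011
No divisors found.
2333 is prime.

Yes, 2333 is prime


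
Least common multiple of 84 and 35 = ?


GCD(84, 35) = 7
LCM = 84*35/7 = 2940/7 = 420

LCM = 420


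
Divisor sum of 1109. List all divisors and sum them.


Divisors of 1109: 1, 1109
Sum = 1 + 1109 = 1110

σ(1109) = 1110


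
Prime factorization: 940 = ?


940 / 2 = 470
470 / 2 = 235
235 / 5 = 47
47 / 47 = 1
940 = 2^2 × 5 × 47


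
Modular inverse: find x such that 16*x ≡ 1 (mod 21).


Use the extended Euclidean algorithm on (21, 16); each row r = 21*s + 16*t:
r=21, s=1, t=0
r=16, s=0, t=1
q=1: r=5, s=1, t=-1   [21*(1) + 16*(-1) = 5]
q=3: r=1, s=-3, t=4   [21*(-3) + 16*(4) = 1]
q=5: r=0, s=16, t=-21   [21*(16) + 16*(-21) = 0]
GCD = 1 with t = 4, so 16*(4) ≡ 1 (mod 21)
Inverse = 4 mod 21 = 4
Check: 16 * 4 = 64 ≡ 1 (mod 21)

16^(-1) ≡ 4 (mod 21)


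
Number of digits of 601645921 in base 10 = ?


601645921 has 9 digits in base 10
floor(log10(601645921)) + 1 = floor(8.7793) + 1 = 9

9 digits (base 10)


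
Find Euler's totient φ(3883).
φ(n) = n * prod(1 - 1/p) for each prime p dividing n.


3883 = 11 × 353
Prime factors: 11, 353
φ(3883) = 3883 × (1-1/11) × (1-1/353)
= 3883 × 10/11 × 352/353 = 3520

φ(3883) = 3520


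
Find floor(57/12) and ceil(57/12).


57/12 = 4.7500
floor = 4
ceil = 5

floor = 4, ceil = 5


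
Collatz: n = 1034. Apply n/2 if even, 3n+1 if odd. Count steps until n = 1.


1034 → 517 → 1552 → 776 → 388 → 194 → 97 → 292 → 146 → 73 → 220 → 110 → 55 → 166 → 83 → 250 → 125 → 376 → 188 → 94 → 47 → 142 → 71 → 214 → 107 → 322 → 161 → 484 → 242 → 121 → 364 → 182 → 91 → 274 → 137 → 412 → 206 → 103 → 310 → 155 → 466 → 233 → 700 → 350 → 175 → 526 → 263 → 790 → 395 → 1186 → 593 → 1780 → 890 → 445 → 1336 → 668 → 334 → 167 → 502 → 251 → 754 → 377 → 1132 → 566 → 283 → 850 → 425 → 1276 → 638 → 319 → 958 → 479 → 1438 → 719 → 2158 → 1079 → 3238 → 1619 → 4858 → 2429 → 7288 → 3644 → 1822 → 911 → 2734 → 1367 → 4102 → 2051 → 6154 → 3077 → 9232 → 4616 → 2308 → 1154 → 577 → 1732 → 866 → 433 → 1300 → 650 → 325 → 976 → 488 → 244 → 122 → 61 → 184 → 92 → 46 → 23 → 70 → 35 → 106 → 53 → 160 → 80 → 40 → 20 → 10 → 5 → 16 → 8 → 4 → 2 → 1
Total steps = 124

124 steps


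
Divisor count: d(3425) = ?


3425 = 5^2 × 137^1
d(3425) = (2+1) × (1+1) = 6

6 divisors


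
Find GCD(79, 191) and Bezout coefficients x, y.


Tabular extended Euclidean (each row: r = 79*s + 191*t):
r=79, s=1, t=0
r=191, s=0, t=1
q=0: r=79, s=1, t=0   [79*(1) + 191*(0) = 79]
q=2: r=33, s=-2, t=1   [79*(-2) + 191*(1) = 33]
q=2: r=13, s=5, t=-2   [79*(5) + 191*(-2) = 13]
q=2: r=7, s=-12, t=5   [79*(-12) + 191*(5) = 7]
q=1: r=6, s=17, t=-7   [79*(17) + 191*(-7) = 6]
q=1: r=1, s=-29, t=12   [79*(-29) + 191*(12) = 1]
q=6: r=0, s=191, t=-79   [79*(191) + 191*(-79) = 0]
GCD = 1; from the row with r=1: x=-29, y=12
Check: 79*(-29) + 191*(12) = -2291 + 2292 = 1

GCD = 1, x = -29, y = 12


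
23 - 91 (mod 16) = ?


23 - 91 = -68
-68 mod 16 = 12


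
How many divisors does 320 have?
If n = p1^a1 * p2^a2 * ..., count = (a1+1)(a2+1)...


320 = 2^6 × 5^1
d(320) = (6+1) × (1+1) = 14

14 divisors


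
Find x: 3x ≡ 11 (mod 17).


GCD(3, 17) = 1, unique solution
a^(-1) mod 17 = 6
x = 6 * 11 mod 17 = 15

x ≡ 15 (mod 17)


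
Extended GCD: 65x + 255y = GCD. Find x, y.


Tabular extended Euclidean (each row: r = 65*s + 255*t):
r=65, s=1, t=0
r=255, s=0, t=1
q=0: r=65, s=1, t=0   [65*(1) + 255*(0) = 65]
q=3: r=60, s=-3, t=1   [65*(-3) + 255*(1) = 60]
q=1: r=5, s=4, t=-1   [65*(4) + 255*(-1) = 5]
q=12: r=0, s=-51, t=13   [65*(-51) + 255*(13) = 0]
GCD = 5; from the row with r=5: x=4, y=-1
Check: 65*(4) + 255*(-1) = 260 - 255 = 5

GCD = 5, x = 4, y = -1


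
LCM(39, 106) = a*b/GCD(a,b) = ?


GCD(39, 106) = 1
LCM = 39*106/1 = 4134/1 = 4134

LCM = 4134


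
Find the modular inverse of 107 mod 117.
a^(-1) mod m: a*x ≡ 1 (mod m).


Use the extended Euclidean algorithm on (117, 107); each row r = 117*s + 107*t:
r=117, s=1, t=0
r=107, s=0, t=1
q=1: r=10, s=1, t=-1   [117*(1) + 107*(-1) = 10]
q=10: r=7, s=-10, t=11   [117*(-10) + 107*(11) = 7]
q=1: r=3, s=11, t=-12   [117*(11) + 107*(-12) = 3]
q=2: r=1, s=-32, t=35   [117*(-32) + 107*(35) = 1]
q=3: r=0, s=107, t=-117   [117*(107) + 107*(-117) = 0]
GCD = 1 with t = 35, so 107*(35) ≡ 1 (mod 117)
Inverse = 35 mod 117 = 35
Check: 107 * 35 = 3745 ≡ 1 (mod 117)

107^(-1) ≡ 35 (mod 117)


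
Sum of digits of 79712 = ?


7 + 9 + 7 + 1 + 2 = 26


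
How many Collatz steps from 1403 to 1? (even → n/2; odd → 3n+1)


1403 → 4210 → 2105 → 6316 → 3158 → 1579 → 4738 → 2369 → 7108 → 3554 → 1777 → 5332 → 2666 → 1333 → 4000 → 2000 → 1000 → 500 → 250 → 125 → 376 → 188 → 94 → 47 → 142 → 71 → 214 → 107 → 322 → 161 → 484 → 242 → 121 → 364 → 182 → 91 → 274 → 137 → 412 → 206 → 103 → 310 → 155 → 466 → 233 → 700 → 350 → 175 → 526 → 263 → 790 → 395 → 1186 → 593 → 1780 → 890 → 445 → 1336 → 668 → 334 → 167 → 502 → 251 → 754 → 377 → 1132 → 566 → 283 → 850 → 425 → 1276 → 638 → 319 → 958 → 479 → 1438 → 719 → 2158 → 1079 → 3238 → 1619 → 4858 → 2429 → 7288 → 3644 → 1822 → 911 → 2734 → 1367 → 4102 → 2051 → 6154 → 3077 → 9232 → 4616 → 2308 → 1154 → 577 → 1732 → 866 → 433 → 1300 → 650 → 325 → 976 → 488 → 244 → 122 → 61 → 184 → 92 → 46 → 23 → 70 → 35 → 106 → 53 → 160 → 80 → 40 → 20 → 10 → 5 → 16 → 8 → 4 → 2 → 1
Total steps = 127

127 steps


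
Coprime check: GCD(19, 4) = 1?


Euclidean algorithm:
19 = 4 * 4 + 3
4 = 1 * 3 + 1
3 = 3 * 1 + 0
GCD(19, 4) = 1

Yes, coprime (GCD = 1)


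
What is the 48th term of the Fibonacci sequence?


Sequence: 1, 1, 2, 3, 5, 8, 13, 21, 34, 55, 89, 144, 233, 377, 610, 987, 1597, 2584, 4181, 6765, 10946, 17711, 28657, 46368, 75025, 121393, 196418, 317811, 514229, 832040, 1346269, 2178309, 3524578, 5702887, 9227465, 14930352, 24157817, 39088169, 63245986, 102334155, 165580141, 267914296, 433494437, 701408733, 1134903170, 1836311903, 2971215073, 4807526976
F(48) = 4807526976


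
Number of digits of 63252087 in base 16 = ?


63252087 in base 16 = 3C52677
Number of digits = 7

7 digits (base 16)


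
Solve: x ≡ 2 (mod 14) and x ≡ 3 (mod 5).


M = 14*5 = 70
M1 = M/14 = 5, M2 = M/5 = 14
M1^(-1) mod 14 = 3, M2^(-1) mod 5 = 4
x = 2*5*3 + 3*14*4 = 198
198 mod 70 = 58
Check: 58 mod 14 = 2 ✓, 58 mod 5 = 3 ✓

x ≡ 58 (mod 70)


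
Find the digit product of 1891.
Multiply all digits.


1 × 8 × 9 × 1 = 72


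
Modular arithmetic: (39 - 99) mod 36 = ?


39 - 99 = -60
-60 mod 36 = 12


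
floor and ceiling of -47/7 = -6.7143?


-47/7 = -6.7143
floor = -7
ceil = -6

floor = -7, ceil = -6


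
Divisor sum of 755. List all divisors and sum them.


Divisors of 755: 1, 5, 151, 755
Sum = 1 + 5 + 151 + 755 = 912

σ(755) = 912


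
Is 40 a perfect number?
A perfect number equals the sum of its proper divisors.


Proper divisors of 40: 1, 2, 4, 5, 8, 10, 20
Sum = 1 + 2 + 4 + 5 + 8 + 10 + 20 = 50

No, 40 is not perfect (50 ≠ 40)


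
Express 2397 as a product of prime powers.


2397 / 3 = 799
799 / 17 = 47
47 / 47 = 1
2397 = 3 × 17 × 47


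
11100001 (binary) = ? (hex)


11100001 (base 2) = 225 (decimal)
225 (decimal) = E1 (base 16)


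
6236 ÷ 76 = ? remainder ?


6236 = 76 * 82 + 4
Check: 6232 + 4 = 6236

q = 82, r = 4


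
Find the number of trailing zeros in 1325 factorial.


floor(1325/5) = 265
floor(1325/25) = 53
floor(1325/125) = 10
floor(1325/625) = 2
Total = 330

330 trailing zeros


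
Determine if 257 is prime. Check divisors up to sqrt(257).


Check divisors up to sqrt(257) = 16.0312
No divisors found.
257 is prime.

Yes, 257 is prime


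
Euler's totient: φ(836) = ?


836 = 2^2 × 11 × 19
Prime factors: 2, 11, 19
φ(836) = 836 × (1-1/2) × (1-1/11) × (1-1/19)
= 836 × 1/2 × 10/11 × 18/19 = 360

φ(836) = 360


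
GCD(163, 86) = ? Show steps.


163 = 1 * 86 + 77
86 = 1 * 77 + 9
77 = 8 * 9 + 5
9 = 1 * 5 + 4
5 = 1 * 4 + 1
4 = 4 * 1 + 0
GCD = 1


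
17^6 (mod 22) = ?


17^1 mod 22 = 17
17^2 mod 22 = 3
17^3 mod 22 = 7
17^4 mod 22 = 9
17^5 mod 22 = 21
17^6 mod 22 = 5


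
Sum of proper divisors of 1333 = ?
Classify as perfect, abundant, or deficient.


Proper divisors: 1, 31, 43
Sum = 1 + 31 + 43 = 75
75 < 1333 → deficient

s(1333) = 75 (deficient)


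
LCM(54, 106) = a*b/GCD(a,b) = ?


GCD(54, 106) = 2
LCM = 54*106/2 = 5724/2 = 2862

LCM = 2862


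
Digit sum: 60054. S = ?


6 + 0 + 0 + 5 + 4 = 15


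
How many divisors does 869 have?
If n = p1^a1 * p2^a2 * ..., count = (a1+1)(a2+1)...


869 = 11^1 × 79^1
d(869) = (1+1) × (1+1) = 4

4 divisors


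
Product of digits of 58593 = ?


5 × 8 × 5 × 9 × 3 = 5400


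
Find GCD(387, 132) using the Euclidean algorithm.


387 = 2 * 132 + 123
132 = 1 * 123 + 9
123 = 13 * 9 + 6
9 = 1 * 6 + 3
6 = 2 * 3 + 0
GCD = 3


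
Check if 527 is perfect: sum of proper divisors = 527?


Proper divisors of 527: 1, 17, 31
Sum = 1 + 17 + 31 = 49

No, 527 is not perfect (49 ≠ 527)


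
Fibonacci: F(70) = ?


Sequence: 1, 1, 2, 3, 5, 8, 13, 21, 34, 55, 89, 144, 233, 377, 610, 987, 1597, 2584, 4181, 6765, 10946, 17711, 28657, 46368, 75025, 121393, 196418, 317811, 514229, 832040, 1346269, 2178309, 3524578, 5702887, 9227465, 14930352, 24157817, 39088169, 63245986, 102334155, 165580141, 267914296, 433494437, 701408733, 1134903170, 1836311903, 2971215073, 4807526976, 7778742049, 12586269025, 20365011074, 32951280099, 53316291173, 86267571272, 139583862445, 225851433717, 365435296162, 591286729879, 956722026041, 1548008755920, 2504730781961, 4052739537881, 6557470319842, 10610209857723, 17167680177565, 27777890035288, 44945570212853, 72723460248141, 117669030460994, 190392490709135
F(70) = 190392490709135


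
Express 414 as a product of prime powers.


414 / 2 = 207
207 / 3 = 69
69 / 3 = 23
23 / 23 = 1
414 = 2 × 3^2 × 23


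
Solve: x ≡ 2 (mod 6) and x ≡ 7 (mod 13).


M = 6*13 = 78
M1 = M/6 = 13, M2 = M/13 = 6
M1^(-1) mod 6 = 1, M2^(-1) mod 13 = 11
x = 2*13*1 + 7*6*11 = 488
488 mod 78 = 20
Check: 20 mod 6 = 2 ✓, 20 mod 13 = 7 ✓

x ≡ 20 (mod 78)


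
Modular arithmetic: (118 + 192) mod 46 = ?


118 + 192 = 310
310 mod 46 = 34


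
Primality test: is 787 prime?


Check divisors up to sqrt(787) = 28.0535
No divisors found.
787 is prime.

Yes, 787 is prime


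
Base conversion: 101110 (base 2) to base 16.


101110 (base 2) = 46 (decimal)
46 (decimal) = 2E (base 16)


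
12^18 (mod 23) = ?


12^1 mod 23 = 12
12^2 mod 23 = 6
12^3 mod 23 = 3
12^4 mod 23 = 13
12^5 mod 23 = 18
12^6 mod 23 = 9
12^7 mod 23 = 16
12^8 mod 23 = 8
12^9 mod 23 = 4
12^10 mod 23 = 2
12^11 mod 23 = 1
12^12 mod 23 = 12
12^13 mod 23 = 6
12^14 mod 23 = 3
12^15 mod 23 = 13
12^16 mod 23 = 18
12^17 mod 23 = 9
12^18 mod 23 = 16


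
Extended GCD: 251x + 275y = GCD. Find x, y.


Tabular extended Euclidean (each row: r = 251*s + 275*t):
r=251, s=1, t=0
r=275, s=0, t=1
q=0: r=251, s=1, t=0   [251*(1) + 275*(0) = 251]
q=1: r=24, s=-1, t=1   [251*(-1) + 275*(1) = 24]
q=10: r=11, s=11, t=-10   [251*(11) + 275*(-10) = 11]
q=2: r=2, s=-23, t=21   [251*(-23) + 275*(21) = 2]
q=5: r=1, s=126, t=-115   [251*(126) + 275*(-115) = 1]
q=2: r=0, s=-275, t=251   [251*(-275) + 275*(251) = 0]
GCD = 1; from the row with r=1: x=126, y=-115
Check: 251*(126) + 275*(-115) = 31626 - 31625 = 1

GCD = 1, x = 126, y = -115


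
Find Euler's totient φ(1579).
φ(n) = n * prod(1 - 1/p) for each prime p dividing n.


1579 = 1579
Prime factors: 1579
φ(1579) = 1579 × (1-1/1579)
= 1579 × 1578/1579 = 1578

φ(1579) = 1578


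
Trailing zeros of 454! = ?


floor(454/5) = 90
floor(454/25) = 18
floor(454/125) = 3
Total = 111

111 trailing zeros


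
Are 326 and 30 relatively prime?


Euclidean algorithm:
326 = 10 * 30 + 26
30 = 1 * 26 + 4
26 = 6 * 4 + 2
4 = 2 * 2 + 0
GCD(326, 30) = 2

No, not coprime (GCD = 2)


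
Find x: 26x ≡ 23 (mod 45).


GCD(26, 45) = 1, unique solution
a^(-1) mod 45 = 26
x = 26 * 23 mod 45 = 13

x ≡ 13 (mod 45)


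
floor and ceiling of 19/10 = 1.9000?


19/10 = 1.9000
floor = 1
ceil = 2

floor = 1, ceil = 2


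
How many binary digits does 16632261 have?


16632261 in base 2 = 111111011100100111000101
Number of digits = 24

24 digits (base 2)


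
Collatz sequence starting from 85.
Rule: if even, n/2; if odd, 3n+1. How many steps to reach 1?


85 → 256 → 128 → 64 → 32 → 16 → 8 → 4 → 2 → 1
Total steps = 9

9 steps


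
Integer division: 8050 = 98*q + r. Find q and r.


8050 = 98 * 82 + 14
Check: 8036 + 14 = 8050

q = 82, r = 14


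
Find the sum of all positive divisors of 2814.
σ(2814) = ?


Divisors of 2814: 1, 2, 3, 6, 7, 14, 21, 42, 67, 134, 201, 402, 469, 938, 1407, 2814
Sum = 1 + 2 + 3 + 6 + 7 + 14 + 21 + 42 + 67 + 134 + 201 + 402 + 469 + 938 + 1407 + 2814 = 6528

σ(2814) = 6528


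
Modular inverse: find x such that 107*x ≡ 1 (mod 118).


Use the extended Euclidean algorithm on (118, 107); each row r = 118*s + 107*t:
r=118, s=1, t=0
r=107, s=0, t=1
q=1: r=11, s=1, t=-1   [118*(1) + 107*(-1) = 11]
q=9: r=8, s=-9, t=10   [118*(-9) + 107*(10) = 8]
q=1: r=3, s=10, t=-11   [118*(10) + 107*(-11) = 3]
q=2: r=2, s=-29, t=32   [118*(-29) + 107*(32) = 2]
q=1: r=1, s=39, t=-43   [118*(39) + 107*(-43) = 1]
q=2: r=0, s=-107, t=118   [118*(-107) + 107*(118) = 0]
GCD = 1 with t = -43, so 107*(-43) ≡ 1 (mod 118)
Inverse = -43 mod 118 = 75
Check: 107 * 75 = 8025 ≡ 1 (mod 118)

107^(-1) ≡ 75 (mod 118)


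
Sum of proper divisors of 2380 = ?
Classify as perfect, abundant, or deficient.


Proper divisors: 1, 2, 4, 5, 7, 10, 14, 17, 20, 28, 34, 35, 68, 70, 85, 119, 140, 170, 238, 340, 476, 595, 1190
Sum = 1 + 2 + 4 + 5 + 7 + 10 + 14 + 17 + 20 + 28 + 34 + 35 + 68 + 70 + 85 + 119 + 140 + 170 + 238 + 340 + 476 + 595 + 1190 = 3668
3668 > 2380 → abundant

s(2380) = 3668 (abundant)


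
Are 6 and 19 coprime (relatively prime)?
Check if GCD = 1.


Euclidean algorithm:
19 = 3 * 6 + 1
6 = 6 * 1 + 0
GCD(6, 19) = 1

Yes, coprime (GCD = 1)


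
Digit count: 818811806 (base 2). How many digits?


818811806 in base 2 = 110000110011100001001110011110
Number of digits = 30

30 digits (base 2)


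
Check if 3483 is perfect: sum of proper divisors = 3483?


Proper divisors of 3483: 1, 3, 9, 27, 43, 81, 129, 387, 1161
Sum = 1 + 3 + 9 + 27 + 43 + 81 + 129 + 387 + 1161 = 1841

No, 3483 is not perfect (1841 ≠ 3483)


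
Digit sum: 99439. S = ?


9 + 9 + 4 + 3 + 9 = 34


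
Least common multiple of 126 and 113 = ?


GCD(126, 113) = 1
LCM = 126*113/1 = 14238/1 = 14238

LCM = 14238


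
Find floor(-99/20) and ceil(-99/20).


-99/20 = -4.9500
floor = -5
ceil = -4

floor = -5, ceil = -4


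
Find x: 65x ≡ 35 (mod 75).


GCD(65, 75) = 5 divides 35
Divide: 13x ≡ 7 (mod 15)
x ≡ 4 (mod 15)


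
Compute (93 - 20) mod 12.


93 - 20 = 73
73 mod 12 = 1


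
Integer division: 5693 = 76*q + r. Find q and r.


5693 = 76 * 74 + 69
Check: 5624 + 69 = 5693

q = 74, r = 69


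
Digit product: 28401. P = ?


2 × 8 × 4 × 0 × 1 = 0


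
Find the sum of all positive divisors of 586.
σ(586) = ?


Divisors of 586: 1, 2, 293, 586
Sum = 1 + 2 + 293 + 586 = 882

σ(586) = 882


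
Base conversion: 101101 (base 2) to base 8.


101101 (base 2) = 45 (decimal)
45 (decimal) = 55 (base 8)


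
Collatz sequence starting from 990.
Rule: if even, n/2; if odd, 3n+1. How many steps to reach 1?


990 → 495 → 1486 → 743 → 2230 → 1115 → 3346 → 1673 → 5020 → 2510 → 1255 → 3766 → 1883 → 5650 → 2825 → 8476 → 4238 → 2119 → 6358 → 3179 → 9538 → 4769 → 14308 → 7154 → 3577 → 10732 → 5366 → 2683 → 8050 → 4025 → 12076 → 6038 → 3019 → 9058 → 4529 → 13588 → 6794 → 3397 → 10192 → 5096 → 2548 → 1274 → 637 → 1912 → 956 → 478 → 239 → 718 → 359 → 1078 → 539 → 1618 → 809 → 2428 → 1214 → 607 → 1822 → 911 → 2734 → 1367 → 4102 → 2051 → 6154 → 3077 → 9232 → 4616 → 2308 → 1154 → 577 → 1732 → 866 → 433 → 1300 → 650 → 325 → 976 → 488 → 244 → 122 → 61 → 184 → 92 → 46 → 23 → 70 → 35 → 106 → 53 → 160 → 80 → 40 → 20 → 10 → 5 → 16 → 8 → 4 → 2 → 1
Total steps = 98

98 steps


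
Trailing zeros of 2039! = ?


floor(2039/5) = 407
floor(2039/25) = 81
floor(2039/125) = 16
floor(2039/625) = 3
Total = 507

507 trailing zeros


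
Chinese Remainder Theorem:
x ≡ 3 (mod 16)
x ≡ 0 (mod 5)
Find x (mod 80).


M = 16*5 = 80
M1 = M/16 = 5, M2 = M/5 = 16
M1^(-1) mod 16 = 13, M2^(-1) mod 5 = 1
x = 3*5*13 + 0*16*1 = 195
195 mod 80 = 35
Check: 35 mod 16 = 3 ✓, 35 mod 5 = 0 ✓

x ≡ 35 (mod 80)


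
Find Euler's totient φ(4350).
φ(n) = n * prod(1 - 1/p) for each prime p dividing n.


4350 = 2 × 3 × 5^2 × 29
Prime factors: 2, 3, 5, 29
φ(4350) = 4350 × (1-1/2) × (1-1/3) × (1-1/5) × (1-1/29)
= 4350 × 1/2 × 2/3 × 4/5 × 28/29 = 1120

φ(4350) = 1120


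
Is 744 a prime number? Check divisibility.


744 / 2 = 372 (exact division)
744 is NOT prime.

No, 744 is not prime


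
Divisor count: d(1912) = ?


1912 = 2^3 × 239^1
d(1912) = (3+1) × (1+1) = 8

8 divisors


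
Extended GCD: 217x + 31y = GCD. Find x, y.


Tabular extended Euclidean (each row: r = 217*s + 31*t):
r=217, s=1, t=0
r=31, s=0, t=1
q=7: r=0, s=1, t=-7   [217*(1) + 31*(-7) = 0]
GCD = 31; from the row with r=31: x=0, y=1
Check: 217*(0) + 31*(1) = 0 + 31 = 31

GCD = 31, x = 0, y = 1


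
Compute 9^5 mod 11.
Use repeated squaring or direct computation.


9^1 mod 11 = 9
9^2 mod 11 = 4
9^3 mod 11 = 3
9^4 mod 11 = 5
9^5 mod 11 = 1


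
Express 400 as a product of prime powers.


400 / 2 = 200
200 / 2 = 100
100 / 2 = 50
50 / 2 = 25
25 / 5 = 5
5 / 5 = 1
400 = 2^4 × 5^2


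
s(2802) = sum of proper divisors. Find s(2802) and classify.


Proper divisors: 1, 2, 3, 6, 467, 934, 1401
Sum = 1 + 2 + 3 + 6 + 467 + 934 + 1401 = 2814
2814 > 2802 → abundant

s(2802) = 2814 (abundant)


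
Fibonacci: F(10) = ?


Sequence: 1, 1, 2, 3, 5, 8, 13, 21, 34, 55
F(10) = 55


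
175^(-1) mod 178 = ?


Use the extended Euclidean algorithm on (178, 175); each row r = 178*s + 175*t:
r=178, s=1, t=0
r=175, s=0, t=1
q=1: r=3, s=1, t=-1   [178*(1) + 175*(-1) = 3]
q=58: r=1, s=-58, t=59   [178*(-58) + 175*(59) = 1]
q=3: r=0, s=175, t=-178   [178*(175) + 175*(-178) = 0]
GCD = 1 with t = 59, so 175*(59) ≡ 1 (mod 178)
Inverse = 59 mod 178 = 59
Check: 175 * 59 = 10325 ≡ 1 (mod 178)

175^(-1) ≡ 59 (mod 178)


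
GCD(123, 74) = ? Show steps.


123 = 1 * 74 + 49
74 = 1 * 49 + 25
49 = 1 * 25 + 24
25 = 1 * 24 + 1
24 = 24 * 1 + 0
GCD = 1


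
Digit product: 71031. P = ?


7 × 1 × 0 × 3 × 1 = 0


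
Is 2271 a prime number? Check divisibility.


2271 / 3 = 757 (exact division)
2271 is NOT prime.

No, 2271 is not prime


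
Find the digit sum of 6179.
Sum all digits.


6 + 1 + 7 + 9 = 23


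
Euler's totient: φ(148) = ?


148 = 2^2 × 37
Prime factors: 2, 37
φ(148) = 148 × (1-1/2) × (1-1/37)
= 148 × 1/2 × 36/37 = 72

φ(148) = 72


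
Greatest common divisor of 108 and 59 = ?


108 = 1 * 59 + 49
59 = 1 * 49 + 10
49 = 4 * 10 + 9
10 = 1 * 9 + 1
9 = 9 * 1 + 0
GCD = 1


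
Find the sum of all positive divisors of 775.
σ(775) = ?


Divisors of 775: 1, 5, 25, 31, 155, 775
Sum = 1 + 5 + 25 + 31 + 155 + 775 = 992

σ(775) = 992


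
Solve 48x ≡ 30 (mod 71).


GCD(48, 71) = 1, unique solution
a^(-1) mod 71 = 37
x = 37 * 30 mod 71 = 45

x ≡ 45 (mod 71)


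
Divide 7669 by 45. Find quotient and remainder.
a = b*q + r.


7669 = 45 * 170 + 19
Check: 7650 + 19 = 7669

q = 170, r = 19


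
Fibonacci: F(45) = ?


Sequence: 1, 1, 2, 3, 5, 8, 13, 21, 34, 55, 89, 144, 233, 377, 610, 987, 1597, 2584, 4181, 6765, 10946, 17711, 28657, 46368, 75025, 121393, 196418, 317811, 514229, 832040, 1346269, 2178309, 3524578, 5702887, 9227465, 14930352, 24157817, 39088169, 63245986, 102334155, 165580141, 267914296, 433494437, 701408733, 1134903170
F(45) = 1134903170


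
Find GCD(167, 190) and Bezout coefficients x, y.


Tabular extended Euclidean (each row: r = 167*s + 190*t):
r=167, s=1, t=0
r=190, s=0, t=1
q=0: r=167, s=1, t=0   [167*(1) + 190*(0) = 167]
q=1: r=23, s=-1, t=1   [167*(-1) + 190*(1) = 23]
q=7: r=6, s=8, t=-7   [167*(8) + 190*(-7) = 6]
q=3: r=5, s=-25, t=22   [167*(-25) + 190*(22) = 5]
q=1: r=1, s=33, t=-29   [167*(33) + 190*(-29) = 1]
q=5: r=0, s=-190, t=167   [167*(-190) + 190*(167) = 0]
GCD = 1; from the row with r=1: x=33, y=-29
Check: 167*(33) + 190*(-29) = 5511 - 5510 = 1

GCD = 1, x = 33, y = -29


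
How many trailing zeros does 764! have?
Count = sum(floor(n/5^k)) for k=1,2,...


floor(764/5) = 152
floor(764/25) = 30
floor(764/125) = 6
floor(764/625) = 1
Total = 189

189 trailing zeros


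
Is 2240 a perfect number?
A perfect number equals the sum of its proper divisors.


Proper divisors of 2240: 1, 2, 4, 5, 7, 8, 10, 14, 16, 20, 28, 32, 35, 40, 56, 64, 70, 80, 112, 140, 160, 224, 280, 320, 448, 560, 1120
Sum = 1 + 2 + 4 + 5 + 7 + 8 + 10 + 14 + 16 + 20 + 28 + 32 + 35 + 40 + 56 + 64 + 70 + 80 + 112 + 140 + 160 + 224 + 280 + 320 + 448 + 560 + 1120 = 3856

No, 2240 is not perfect (3856 ≠ 2240)


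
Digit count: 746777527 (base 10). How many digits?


746777527 has 9 digits in base 10
floor(log10(746777527)) + 1 = floor(8.8732) + 1 = 9

9 digits (base 10)


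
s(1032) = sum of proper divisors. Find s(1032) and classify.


Proper divisors: 1, 2, 3, 4, 6, 8, 12, 24, 43, 86, 129, 172, 258, 344, 516
Sum = 1 + 2 + 3 + 4 + 6 + 8 + 12 + 24 + 43 + 86 + 129 + 172 + 258 + 344 + 516 = 1608
1608 > 1032 → abundant

s(1032) = 1608 (abundant)


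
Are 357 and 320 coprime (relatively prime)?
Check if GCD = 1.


Euclidean algorithm:
357 = 1 * 320 + 37
320 = 8 * 37 + 24
37 = 1 * 24 + 13
24 = 1 * 13 + 11
13 = 1 * 11 + 2
11 = 5 * 2 + 1
2 = 2 * 1 + 0
GCD(357, 320) = 1

Yes, coprime (GCD = 1)


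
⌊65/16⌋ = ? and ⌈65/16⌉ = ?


65/16 = 4.0625
floor = 4
ceil = 5

floor = 4, ceil = 5


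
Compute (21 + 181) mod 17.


21 + 181 = 202
202 mod 17 = 15


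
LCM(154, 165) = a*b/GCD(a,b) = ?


GCD(154, 165) = 11
LCM = 154*165/11 = 25410/11 = 2310

LCM = 2310


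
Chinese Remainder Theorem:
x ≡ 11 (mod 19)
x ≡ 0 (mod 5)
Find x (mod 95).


M = 19*5 = 95
M1 = M/19 = 5, M2 = M/5 = 19
M1^(-1) mod 19 = 4, M2^(-1) mod 5 = 4
x = 11*5*4 + 0*19*4 = 220
220 mod 95 = 30
Check: 30 mod 19 = 11 ✓, 30 mod 5 = 0 ✓

x ≡ 30 (mod 95)


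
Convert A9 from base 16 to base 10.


A9 (base 16) = 169 (decimal)
169 (decimal) = 169 (base 10)


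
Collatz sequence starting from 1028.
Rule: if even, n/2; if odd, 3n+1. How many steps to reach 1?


1028 → 514 → 257 → 772 → 386 → 193 → 580 → 290 → 145 → 436 → 218 → 109 → 328 → 164 → 82 → 41 → 124 → 62 → 31 → 94 → 47 → 142 → 71 → 214 → 107 → 322 → 161 → 484 → 242 → 121 → 364 → 182 → 91 → 274 → 137 → 412 → 206 → 103 → 310 → 155 → 466 → 233 → 700 → 350 → 175 → 526 → 263 → 790 → 395 → 1186 → 593 → 1780 → 890 → 445 → 1336 → 668 → 334 → 167 → 502 → 251 → 754 → 377 → 1132 → 566 → 283 → 850 → 425 → 1276 → 638 → 319 → 958 → 479 → 1438 → 719 → 2158 → 1079 → 3238 → 1619 → 4858 → 2429 → 7288 → 3644 → 1822 → 911 → 2734 → 1367 → 4102 → 2051 → 6154 → 3077 → 9232 → 4616 → 2308 → 1154 → 577 → 1732 → 866 → 433 → 1300 → 650 → 325 → 976 → 488 → 244 → 122 → 61 → 184 → 92 → 46 → 23 → 70 → 35 → 106 → 53 → 160 → 80 → 40 → 20 → 10 → 5 → 16 → 8 → 4 → 2 → 1
Total steps = 124

124 steps


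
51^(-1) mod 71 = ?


Use the extended Euclidean algorithm on (71, 51); each row r = 71*s + 51*t:
r=71, s=1, t=0
r=51, s=0, t=1
q=1: r=20, s=1, t=-1   [71*(1) + 51*(-1) = 20]
q=2: r=11, s=-2, t=3   [71*(-2) + 51*(3) = 11]
q=1: r=9, s=3, t=-4   [71*(3) + 51*(-4) = 9]
q=1: r=2, s=-5, t=7   [71*(-5) + 51*(7) = 2]
q=4: r=1, s=23, t=-32   [71*(23) + 51*(-32) = 1]
q=2: r=0, s=-51, t=71   [71*(-51) + 51*(71) = 0]
GCD = 1 with t = -32, so 51*(-32) ≡ 1 (mod 71)
Inverse = -32 mod 71 = 39
Check: 51 * 39 = 1989 ≡ 1 (mod 71)

51^(-1) ≡ 39 (mod 71)


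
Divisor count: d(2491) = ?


2491 = 47^1 × 53^1
d(2491) = (1+1) × (1+1) = 4

4 divisors


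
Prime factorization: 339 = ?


339 / 3 = 113
113 / 113 = 1
339 = 3 × 113


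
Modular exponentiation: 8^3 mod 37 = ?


8^1 mod 37 = 8
8^2 mod 37 = 27
8^3 mod 37 = 31


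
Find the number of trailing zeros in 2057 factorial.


floor(2057/5) = 411
floor(2057/25) = 82
floor(2057/125) = 16
floor(2057/625) = 3
Total = 512

512 trailing zeros


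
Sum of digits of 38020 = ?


3 + 8 + 0 + 2 + 0 = 13


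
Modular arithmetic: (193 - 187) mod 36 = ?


193 - 187 = 6
6 mod 36 = 6


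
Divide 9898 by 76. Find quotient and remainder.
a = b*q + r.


9898 = 76 * 130 + 18
Check: 9880 + 18 = 9898

q = 130, r = 18


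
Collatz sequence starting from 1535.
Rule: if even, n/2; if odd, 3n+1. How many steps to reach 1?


1535 → 4606 → 2303 → 6910 → 3455 → 10366 → 5183 → 15550 → 7775 → 23326 → 11663 → 34990 → 17495 → 52486 → 26243 → 78730 → 39365 → 118096 → 59048 → 29524 → 14762 → 7381 → 22144 → 11072 → 5536 → 2768 → 1384 → 692 → 346 → 173 → 520 → 260 → 130 → 65 → 196 → 98 → 49 → 148 → 74 → 37 → 112 → 56 → 28 → 14 → 7 → 22 → 11 → 34 → 17 → 52 → 26 → 13 → 40 → 20 → 10 → 5 → 16 → 8 → 4 → 2 → 1
Total steps = 60

60 steps


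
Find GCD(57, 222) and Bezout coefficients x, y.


Tabular extended Euclidean (each row: r = 57*s + 222*t):
r=57, s=1, t=0
r=222, s=0, t=1
q=0: r=57, s=1, t=0   [57*(1) + 222*(0) = 57]
q=3: r=51, s=-3, t=1   [57*(-3) + 222*(1) = 51]
q=1: r=6, s=4, t=-1   [57*(4) + 222*(-1) = 6]
q=8: r=3, s=-35, t=9   [57*(-35) + 222*(9) = 3]
q=2: r=0, s=74, t=-19   [57*(74) + 222*(-19) = 0]
GCD = 3; from the row with r=3: x=-35, y=9
Check: 57*(-35) + 222*(9) = -1995 + 1998 = 3

GCD = 3, x = -35, y = 9


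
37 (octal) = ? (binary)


37 (base 8) = 31 (decimal)
31 (decimal) = 11111 (base 2)


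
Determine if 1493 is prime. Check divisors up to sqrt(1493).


Check divisors up to sqrt(1493) = 38.6394
No divisors found.
1493 is prime.

Yes, 1493 is prime


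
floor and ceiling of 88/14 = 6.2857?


88/14 = 6.2857
floor = 6
ceil = 7

floor = 6, ceil = 7


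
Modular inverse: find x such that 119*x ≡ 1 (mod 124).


Use the extended Euclidean algorithm on (124, 119); each row r = 124*s + 119*t:
r=124, s=1, t=0
r=119, s=0, t=1
q=1: r=5, s=1, t=-1   [124*(1) + 119*(-1) = 5]
q=23: r=4, s=-23, t=24   [124*(-23) + 119*(24) = 4]
q=1: r=1, s=24, t=-25   [124*(24) + 119*(-25) = 1]
q=4: r=0, s=-119, t=124   [124*(-119) + 119*(124) = 0]
GCD = 1 with t = -25, so 119*(-25) ≡ 1 (mod 124)
Inverse = -25 mod 124 = 99
Check: 119 * 99 = 11781 ≡ 1 (mod 124)

119^(-1) ≡ 99 (mod 124)


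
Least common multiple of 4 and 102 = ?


GCD(4, 102) = 2
LCM = 4*102/2 = 408/2 = 204

LCM = 204


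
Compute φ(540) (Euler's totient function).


540 = 2^2 × 3^3 × 5
Prime factors: 2, 3, 5
φ(540) = 540 × (1-1/2) × (1-1/3) × (1-1/5)
= 540 × 1/2 × 2/3 × 4/5 = 144

φ(540) = 144


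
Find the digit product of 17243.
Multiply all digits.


1 × 7 × 2 × 4 × 3 = 168


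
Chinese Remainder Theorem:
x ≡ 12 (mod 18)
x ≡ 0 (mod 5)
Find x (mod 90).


M = 18*5 = 90
M1 = M/18 = 5, M2 = M/5 = 18
M1^(-1) mod 18 = 11, M2^(-1) mod 5 = 2
x = 12*5*11 + 0*18*2 = 660
660 mod 90 = 30
Check: 30 mod 18 = 12 ✓, 30 mod 5 = 0 ✓

x ≡ 30 (mod 90)


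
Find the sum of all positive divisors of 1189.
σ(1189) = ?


Divisors of 1189: 1, 29, 41, 1189
Sum = 1 + 29 + 41 + 1189 = 1260

σ(1189) = 1260


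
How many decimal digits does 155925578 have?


155925578 has 9 digits in base 10
floor(log10(155925578)) + 1 = floor(8.1929) + 1 = 9

9 digits (base 10)


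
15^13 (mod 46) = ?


15^1 mod 46 = 15
15^2 mod 46 = 41
15^3 mod 46 = 17
15^4 mod 46 = 25
15^5 mod 46 = 7
15^6 mod 46 = 13
15^7 mod 46 = 11
15^8 mod 46 = 27
15^9 mod 46 = 37
15^10 mod 46 = 3
15^11 mod 46 = 45
15^12 mod 46 = 31
15^13 mod 46 = 5


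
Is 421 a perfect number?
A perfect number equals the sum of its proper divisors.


Proper divisors of 421: 1
Sum = 1 = 1

No, 421 is not perfect (1 ≠ 421)


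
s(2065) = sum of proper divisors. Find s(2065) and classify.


Proper divisors: 1, 5, 7, 35, 59, 295, 413
Sum = 1 + 5 + 7 + 35 + 59 + 295 + 413 = 815
815 < 2065 → deficient

s(2065) = 815 (deficient)


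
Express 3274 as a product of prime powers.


3274 / 2 = 1637
1637 / 1637 = 1
3274 = 2 × 1637


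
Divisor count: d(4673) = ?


4673 = 4673^1
d(4673) = (1+1) = 2

2 divisors


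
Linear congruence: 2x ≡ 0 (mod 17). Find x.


GCD(2, 17) = 1, unique solution
a^(-1) mod 17 = 9
x = 9 * 0 mod 17 = 0

x ≡ 0 (mod 17)


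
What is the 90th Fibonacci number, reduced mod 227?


F(k) mod 227 for k=1..90:
1, 1, 2, 3, 5, 8, 13, 21, 34, 55, 89, 144, 6, 150, 156, 79, 8, 87, 95, 182, 50, 5, 55, 60, 115, 175, 63, 11, 74, 85, 159, 17, 176, 193, 142, 108, 23, 131, 154, 58, 212, 43, 28, 71, 99, 170, 42, 212, 27, 12, 39, 51, 90, 141, 4, 145, 149, 67, 216, 56, 45, 101, 146, 20, 166, 186, 125, 84, 209, 66, 48, 114, 162, 49, 211, 33, 17, 50, 67, 117, 184, 74, 31, 105, 136, 14, 150, 164, 87, 24
F(90) mod 227 = 24


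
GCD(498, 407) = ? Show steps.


498 = 1 * 407 + 91
407 = 4 * 91 + 43
91 = 2 * 43 + 5
43 = 8 * 5 + 3
5 = 1 * 3 + 2
3 = 1 * 2 + 1
2 = 2 * 1 + 0
GCD = 1


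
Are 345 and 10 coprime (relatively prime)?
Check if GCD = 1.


Euclidean algorithm:
345 = 34 * 10 + 5
10 = 2 * 5 + 0
GCD(345, 10) = 5

No, not coprime (GCD = 5)


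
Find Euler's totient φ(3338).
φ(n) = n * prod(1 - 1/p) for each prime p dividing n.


3338 = 2 × 1669
Prime factors: 2, 1669
φ(3338) = 3338 × (1-1/2) × (1-1/1669)
= 3338 × 1/2 × 1668/1669 = 1668

φ(3338) = 1668


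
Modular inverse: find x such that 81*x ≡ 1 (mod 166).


Use the extended Euclidean algorithm on (166, 81); each row r = 166*s + 81*t:
r=166, s=1, t=0
r=81, s=0, t=1
q=2: r=4, s=1, t=-2   [166*(1) + 81*(-2) = 4]
q=20: r=1, s=-20, t=41   [166*(-20) + 81*(41) = 1]
q=4: r=0, s=81, t=-166   [166*(81) + 81*(-166) = 0]
GCD = 1 with t = 41, so 81*(41) ≡ 1 (mod 166)
Inverse = 41 mod 166 = 41
Check: 81 * 41 = 3321 ≡ 1 (mod 166)

81^(-1) ≡ 41 (mod 166)
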